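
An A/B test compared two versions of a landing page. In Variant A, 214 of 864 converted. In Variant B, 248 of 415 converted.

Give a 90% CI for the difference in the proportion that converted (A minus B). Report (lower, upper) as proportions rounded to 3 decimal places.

First, p̂₁ = 214/864 = 0.2477; p̂₂ = 248/415 = 0.5976.
The two standard errors are √(0.2477×0.7523/864) = 0.01469 and √(0.5976×0.4024/415) = 0.02407.
Because the samples are independent, SE_diff = √(0.01469² + 0.02407²) = 0.02820.
Using z* = 1.645 for 90%, ME = 1.645 × 0.02820 = 0.04639.
p̂₁ − p̂₂ = -0.3499; interval -0.3499 ± 0.04639 gives (-0.396, -0.304).

(-0.396, -0.304)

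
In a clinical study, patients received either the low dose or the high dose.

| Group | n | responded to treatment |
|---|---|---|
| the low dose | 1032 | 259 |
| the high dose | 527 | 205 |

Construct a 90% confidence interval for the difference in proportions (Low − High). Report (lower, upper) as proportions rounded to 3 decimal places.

(-0.179, -0.097)

p̂₁ = 259/1032 = 0.2510 and p̂₂ = 205/527 = 0.3890.
SE₁ = √(p̂₁(1−p̂₁)/n₁) = √(0.2510·0.7490/1032) = 0.01350; SE₂ = √(0.3890·0.6110/527) = 0.02124.
Independent samples: SE of the difference = √(SE₁² + SE₂²) = √(0.00018225 + 0.0004511376) = 0.02517.
z* for 90% confidence is 1.645, so the margin of error is 1.645 × 0.02517 = 0.04140.
Point estimate p̂₁ − p̂₂ = 0.2510 − 0.3890 = -0.1380.
-0.1380 ± 0.04140 → (-0.179, -0.097).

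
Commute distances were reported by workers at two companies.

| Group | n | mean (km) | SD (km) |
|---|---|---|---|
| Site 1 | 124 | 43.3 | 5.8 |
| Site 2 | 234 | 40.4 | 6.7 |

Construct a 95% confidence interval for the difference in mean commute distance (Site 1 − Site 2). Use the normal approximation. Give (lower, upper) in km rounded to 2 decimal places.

Per-group SEs: s₁/√n₁ = 5.8/√124 = 0.5209, s₂/√n₂ = 6.7/√234 = 0.4380.
Unpooled SE of the difference: √(0.27133681 + 0.191844) = 0.6806.
Margin of error = z* · SE = 1.960 × 0.6806 = 1.3340.
x̄₁ − x̄₂ = 43.3 − 40.4 = 2.9000.
CI: 2.9000 ± 1.3340 = (1.57, 4.23).

(1.57, 4.23)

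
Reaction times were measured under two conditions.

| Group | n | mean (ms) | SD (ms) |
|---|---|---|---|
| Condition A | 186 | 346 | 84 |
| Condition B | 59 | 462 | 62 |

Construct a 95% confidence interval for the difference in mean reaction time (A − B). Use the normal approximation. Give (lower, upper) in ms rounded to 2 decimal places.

(-135.90, -96.10)

Per-group SEs: s₁/√n₁ = 84/√186 = 6.1592, s₂/√n₂ = 62/√59 = 8.0717.
Unpooled SE of the difference: √(37.93574464 + 65.15234089) = 10.1532.
Margin of error = z* · SE = 1.960 × 10.1532 = 19.9003.
x̄₁ − x̄₂ = 346 − 462 = -116.0000.
CI: -116.0000 ± 19.9003 = (-135.90, -96.10).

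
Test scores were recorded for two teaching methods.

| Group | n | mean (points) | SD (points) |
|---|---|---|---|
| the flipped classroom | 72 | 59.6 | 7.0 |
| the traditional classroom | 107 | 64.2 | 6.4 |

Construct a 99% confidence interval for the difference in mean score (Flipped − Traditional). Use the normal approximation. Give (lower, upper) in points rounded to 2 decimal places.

SE₁ = s₁/√n₁ = 7.0/√72 = 0.8250; SE₂ = 6.4/√107 = 0.6187.
Independent samples, unequal variances: SE_diff = √(SE₁² + SE₂²) = √(0.680625 + 0.38278969) = 1.0312.
z* = 2.576, so margin of error = 2.576 × 1.0312 = 2.6564.
Difference in means = 59.6 − 64.2 = -4.6000.
-4.6000 ± 2.6564 → (-7.26, -1.94).

(-7.26, -1.94)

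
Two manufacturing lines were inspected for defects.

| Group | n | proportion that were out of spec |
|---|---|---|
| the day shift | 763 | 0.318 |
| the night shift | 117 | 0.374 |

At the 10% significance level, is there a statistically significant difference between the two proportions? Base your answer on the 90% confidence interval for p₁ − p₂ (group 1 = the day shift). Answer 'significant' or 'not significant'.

SE₁ = √(p̂₁(1−p̂₁)/n₁) = √(0.3180·0.6820/763) = 0.01686; SE₂ = √(0.3740·0.6260/117) = 0.04473.
Independent samples: SE of the difference = √(SE₁² + SE₂²) = √(0.0002842596 + 0.0020007729) = 0.04780.
z* for 90% confidence is 1.645, so the margin of error is 1.645 × 0.04780 = 0.07863.
Point estimate p̂₁ − p̂₂ = 0.3180 − 0.3740 = -0.0560.
-0.0560 ± 0.07863 → (-0.13463, 0.02263).
The interval (-0.13463, 0.02263) contains 0, so the difference is not significant.

not significant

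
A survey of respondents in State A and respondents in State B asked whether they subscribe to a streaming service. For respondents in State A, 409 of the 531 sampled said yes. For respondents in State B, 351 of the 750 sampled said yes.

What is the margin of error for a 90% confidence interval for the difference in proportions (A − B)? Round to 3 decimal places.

0.042

p̂₁ = 409/531 = 0.7702 and p̂₂ = 351/750 = 0.4680.
SE₁ = √(p̂₁(1−p̂₁)/n₁) = √(0.7702·0.2298/531) = 0.01826; SE₂ = √(0.4680·0.5320/750) = 0.01822.
Independent samples: SE of the difference = √(SE₁² + SE₂²) = √(0.0003334276 + 0.0003319684) = 0.02580.
z* for 90% confidence is 1.645, so the margin of error is 1.645 × 0.02580 = 0.04244.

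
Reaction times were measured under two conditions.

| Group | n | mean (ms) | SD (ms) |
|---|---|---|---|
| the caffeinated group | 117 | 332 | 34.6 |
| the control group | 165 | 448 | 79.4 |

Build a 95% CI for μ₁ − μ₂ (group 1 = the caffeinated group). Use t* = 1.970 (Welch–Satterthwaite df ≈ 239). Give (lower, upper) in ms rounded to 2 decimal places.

(-129.71, -102.29)

SE₁ = s₁/√n₁ = 34.6/√117 = 3.1988; SE₂ = 79.4/√165 = 6.1813.
Independent samples, unequal variances: SE_diff = √(SE₁² + SE₂²) = √(10.23232144 + 38.20846969) = 6.9599.
t* = 1.970, so margin of error = 1.970 × 6.9599 = 13.7110.
Difference in means = 332 − 448 = -116.0000.
-116.0000 ± 13.7110 → (-129.71, -102.29).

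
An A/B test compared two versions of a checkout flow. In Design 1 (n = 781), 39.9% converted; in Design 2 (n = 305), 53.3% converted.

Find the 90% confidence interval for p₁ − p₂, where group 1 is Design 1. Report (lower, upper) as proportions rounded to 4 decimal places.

(-0.1891, -0.0789)

SE₁ = √(p̂₁(1−p̂₁)/n₁) = √(0.3990·0.6010/781) = 0.01752; SE₂ = √(0.5330·0.4670/305) = 0.02857.
Independent samples: SE of the difference = √(SE₁² + SE₂²) = √(0.0003069504 + 0.0008162449) = 0.03351.
z* for 90% confidence is 1.645, so the margin of error is 1.645 × 0.03351 = 0.05512.
Point estimate p̂₁ − p̂₂ = 0.3990 − 0.5330 = -0.1340.
-0.1340 ± 0.05512 → (-0.1891, -0.0789).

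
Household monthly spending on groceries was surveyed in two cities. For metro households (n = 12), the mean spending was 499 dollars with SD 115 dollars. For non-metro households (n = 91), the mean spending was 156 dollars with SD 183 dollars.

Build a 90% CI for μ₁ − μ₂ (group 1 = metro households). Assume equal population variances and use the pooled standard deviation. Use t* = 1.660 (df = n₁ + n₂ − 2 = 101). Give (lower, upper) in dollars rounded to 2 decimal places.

(252.83, 433.17)

Pooled variance s_p² = [11·115² + 90·183²] / (12+91−2) = 31282.0297, so s_p = 176.8673.
SE_diff = s_p·√(1/n₁ + 1/n₂) = 176.8673·√(1/12 + 1/91) = 54.3194.
t* = 1.660; margin = 1.660 × 54.3194 = 90.1702.
Difference = 499 − 156 = 343.0000.
343.0000 ± 90.1702 → (252.83, 433.17).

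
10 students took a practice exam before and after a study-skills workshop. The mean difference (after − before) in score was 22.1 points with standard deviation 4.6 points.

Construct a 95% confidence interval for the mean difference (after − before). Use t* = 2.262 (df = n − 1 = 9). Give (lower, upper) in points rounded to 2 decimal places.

Paired design: SE = s_d/√n = 4.6/√10 = 1.4546.
t* = 2.262; margin of error = 2.262 × 1.4546 = 3.2903.
22.1 ± 3.2903 → (18.81, 25.39).

(18.81, 25.39)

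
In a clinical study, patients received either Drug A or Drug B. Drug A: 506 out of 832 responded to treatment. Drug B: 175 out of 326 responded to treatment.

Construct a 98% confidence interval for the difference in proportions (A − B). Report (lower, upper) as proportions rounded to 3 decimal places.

Sample proportions: 506/832 = 0.6082, 175/326 = 0.5368.
Each SE is √(p̂(1−p̂)/n): √(0.6082·0.3918/832) = 0.01692 and √(0.5368·0.4632/326) = 0.02762.
SE(p̂₁ − p̂₂) = √(SE₁² + SE₂²) = √(0.0002862864 + 0.0007628644) = 0.03239, since the two samples are independent.
At 98% confidence z* = 2.326; margin = 2.326 × 0.03239 = 0.07534.
The difference is 0.6082 − 0.5368 = 0.0714, so the interval is 0.0714 ± 0.07534 = (-0.004, 0.147).

(-0.004, 0.147)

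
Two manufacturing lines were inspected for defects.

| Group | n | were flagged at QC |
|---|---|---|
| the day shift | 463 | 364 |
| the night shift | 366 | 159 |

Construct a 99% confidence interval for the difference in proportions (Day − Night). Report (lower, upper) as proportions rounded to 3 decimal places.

First, p̂₁ = 364/463 = 0.7862; p̂₂ = 159/366 = 0.4344.
The two standard errors are √(0.7862×0.2138/463) = 0.01905 and √(0.4344×0.5656/366) = 0.02591.
Because the samples are independent, SE_diff = √(0.01905² + 0.02591²) = 0.03216.
Using z* = 2.576 for 99%, ME = 2.576 × 0.03216 = 0.08284.
p̂₁ − p̂₂ = 0.3518; interval 0.3518 ± 0.08284 gives (0.269, 0.435).

(0.269, 0.435)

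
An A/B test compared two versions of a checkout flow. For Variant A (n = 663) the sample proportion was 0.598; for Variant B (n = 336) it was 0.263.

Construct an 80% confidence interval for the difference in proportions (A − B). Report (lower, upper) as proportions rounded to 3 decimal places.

The two standard errors are √(0.5980×0.4020/663) = 0.01904 and √(0.2630×0.7370/336) = 0.02402.
Because the samples are independent, SE_diff = √(0.01904² + 0.02402²) = 0.03065.
Using z* = 1.282 for 80%, ME = 1.282 × 0.03065 = 0.03929.
p̂₁ − p̂₂ = 0.3350; interval 0.3350 ± 0.03929 gives (0.296, 0.374).

(0.296, 0.374)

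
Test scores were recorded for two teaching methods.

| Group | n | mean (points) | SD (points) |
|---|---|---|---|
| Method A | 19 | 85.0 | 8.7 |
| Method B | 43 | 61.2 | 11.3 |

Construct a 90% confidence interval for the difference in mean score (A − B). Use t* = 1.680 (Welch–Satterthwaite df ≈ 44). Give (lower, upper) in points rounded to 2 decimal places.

SE₁ = s₁/√n₁ = 8.7/√19 = 1.9959; SE₂ = 11.3/√43 = 1.7232.
Independent samples, unequal variances: SE_diff = √(SE₁² + SE₂²) = √(3.98361681 + 2.96941824) = 2.6369.
t* = 1.680, so margin of error = 1.680 × 2.6369 = 4.4300.
Difference in means = 85.0 − 61.2 = 23.8000.
23.8000 ± 4.4300 → (19.37, 28.23).

(19.37, 28.23)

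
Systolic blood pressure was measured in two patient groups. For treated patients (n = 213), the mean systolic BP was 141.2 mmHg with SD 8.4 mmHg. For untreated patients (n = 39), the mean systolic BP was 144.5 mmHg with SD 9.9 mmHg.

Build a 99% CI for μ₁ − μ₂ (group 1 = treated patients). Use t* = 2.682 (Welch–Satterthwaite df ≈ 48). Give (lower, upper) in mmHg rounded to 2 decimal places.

(-7.82, 1.22)

Per-group SEs: s₁/√n₁ = 8.4/√213 = 0.5756, s₂/√n₂ = 9.9/√39 = 1.5853.
Unpooled SE of the difference: √(0.33131536 + 2.51317609) = 1.6866.
Margin of error = t* · SE = 2.682 × 1.6866 = 4.5235.
x̄₁ − x̄₂ = 141.2 − 144.5 = -3.3000.
CI: -3.3000 ± 4.5235 = (-7.82, 1.22).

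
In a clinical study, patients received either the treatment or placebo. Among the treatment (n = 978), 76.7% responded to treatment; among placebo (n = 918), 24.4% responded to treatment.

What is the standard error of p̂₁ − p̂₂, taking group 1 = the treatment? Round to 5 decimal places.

0.01959

The two standard errors are √(0.7670×0.2330/978) = 0.01352 and √(0.2440×0.7560/918) = 0.01418.
Because the samples are independent, SE_diff = √(0.01352² + 0.01418²) = 0.01959.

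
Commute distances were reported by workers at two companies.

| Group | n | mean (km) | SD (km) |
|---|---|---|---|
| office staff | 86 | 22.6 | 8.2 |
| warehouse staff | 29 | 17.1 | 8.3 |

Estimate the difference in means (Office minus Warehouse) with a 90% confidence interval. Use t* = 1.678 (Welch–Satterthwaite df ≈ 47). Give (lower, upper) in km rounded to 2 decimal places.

(2.52, 8.48)

SE₁ = s₁/√n₁ = 8.2/√86 = 0.8842; SE₂ = 8.3/√29 = 1.5413.
Independent samples, unequal variances: SE_diff = √(SE₁² + SE₂²) = √(0.78180964 + 2.37560569) = 1.7769.
t* = 1.678, so margin of error = 1.678 × 1.7769 = 2.9816.
Difference in means = 22.6 − 17.1 = 5.5000.
5.5000 ± 2.9816 → (2.52, 8.48).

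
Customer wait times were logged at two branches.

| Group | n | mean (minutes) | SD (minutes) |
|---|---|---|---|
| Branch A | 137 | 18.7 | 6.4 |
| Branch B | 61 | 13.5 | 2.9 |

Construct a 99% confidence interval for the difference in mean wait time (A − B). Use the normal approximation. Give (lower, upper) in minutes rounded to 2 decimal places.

(3.50, 6.90)

SE₁ = s₁/√n₁ = 6.4/√137 = 0.5468; SE₂ = 2.9/√61 = 0.3713.
Independent samples, unequal variances: SE_diff = √(SE₁² + SE₂²) = √(0.29899024 + 0.13786369) = 0.6609.
z* = 2.576, so margin of error = 2.576 × 0.6609 = 1.7025.
Difference in means = 18.7 − 13.5 = 5.2000.
5.2000 ± 1.7025 → (3.50, 6.90).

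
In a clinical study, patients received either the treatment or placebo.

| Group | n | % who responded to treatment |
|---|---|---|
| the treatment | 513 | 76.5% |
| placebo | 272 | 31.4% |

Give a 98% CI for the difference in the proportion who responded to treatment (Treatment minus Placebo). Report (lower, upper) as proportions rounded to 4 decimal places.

(0.3724, 0.5296)

SE₁ = √(p̂₁(1−p̂₁)/n₁) = √(0.7650·0.2350/513) = 0.01872; SE₂ = √(0.3140·0.6860/272) = 0.02814.
Independent samples: SE of the difference = √(SE₁² + SE₂²) = √(0.0003504384 + 0.0007918596) = 0.03380.
z* for 98% confidence is 2.326, so the margin of error is 2.326 × 0.03380 = 0.07862.
Point estimate p̂₁ − p̂₂ = 0.7650 − 0.3140 = 0.4510.
0.4510 ± 0.07862 → (0.3724, 0.5296).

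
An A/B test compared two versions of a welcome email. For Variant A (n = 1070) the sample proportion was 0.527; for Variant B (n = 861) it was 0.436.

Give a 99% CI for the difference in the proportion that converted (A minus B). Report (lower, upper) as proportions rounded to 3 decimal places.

The two standard errors are √(0.5270×0.4730/1070) = 0.01526 and √(0.4360×0.5640/861) = 0.01690.
Because the samples are independent, SE_diff = √(0.01526² + 0.01690²) = 0.02277.
Using z* = 2.576 for 99%, ME = 2.576 × 0.02277 = 0.05866.
p̂₁ − p̂₂ = 0.0910; interval 0.0910 ± 0.05866 gives (0.032, 0.150).

(0.032, 0.150)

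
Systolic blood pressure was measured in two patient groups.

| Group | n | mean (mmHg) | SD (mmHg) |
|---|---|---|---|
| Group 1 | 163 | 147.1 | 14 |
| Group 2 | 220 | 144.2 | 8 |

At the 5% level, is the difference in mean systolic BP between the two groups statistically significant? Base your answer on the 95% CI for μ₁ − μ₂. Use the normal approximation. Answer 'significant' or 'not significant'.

significant

Per-group SEs: s₁/√n₁ = 14/√163 = 1.0966, s₂/√n₂ = 8/√220 = 0.5394.
Unpooled SE of the difference: √(1.20253156 + 0.29095236) = 1.2221.
Margin of error = z* · SE = 1.960 × 1.2221 = 2.3953.
x̄₁ − x̄₂ = 147.1 − 144.2 = 2.9000.
CI: 2.9000 ± 2.3953 = (0.5047, 5.2953).
The interval (0.5047, 5.2953) does not contain 0, so the difference is significant.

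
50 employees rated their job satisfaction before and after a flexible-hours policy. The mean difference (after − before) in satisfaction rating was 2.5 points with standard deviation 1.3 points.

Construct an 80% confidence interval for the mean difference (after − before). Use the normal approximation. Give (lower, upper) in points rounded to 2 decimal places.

(2.26, 2.74)

This is a matched-pairs design, so SE = s_d/√n = 1.3/√50 = 0.1838.
Margin = 1.282 × 0.1838 = 0.2356; the interval is 2.5 ± 0.2356 = (2.26, 2.74).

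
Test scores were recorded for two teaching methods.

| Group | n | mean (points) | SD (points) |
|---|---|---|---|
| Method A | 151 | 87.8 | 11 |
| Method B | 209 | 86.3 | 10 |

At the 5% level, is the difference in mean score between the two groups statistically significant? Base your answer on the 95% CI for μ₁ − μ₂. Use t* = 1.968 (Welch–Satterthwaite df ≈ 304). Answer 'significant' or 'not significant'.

not significant

SE₁ = s₁/√n₁ = 11/√151 = 0.8952; SE₂ = 10/√209 = 0.6917.
Independent samples, unequal variances: SE_diff = √(SE₁² + SE₂²) = √(0.80138304 + 0.47844889) = 1.1313.
t* = 1.968, so margin of error = 1.968 × 1.1313 = 2.2264.
Difference in means = 87.8 − 86.3 = 1.5000.
1.5000 ± 2.2264 → (-0.7264, 3.7264).
The interval (-0.7264, 3.7264) contains 0, so the difference is not significant.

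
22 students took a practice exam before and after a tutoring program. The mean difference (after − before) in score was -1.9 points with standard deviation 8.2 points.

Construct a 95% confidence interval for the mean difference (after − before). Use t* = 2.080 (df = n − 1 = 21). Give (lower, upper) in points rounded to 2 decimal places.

(-5.54, 1.74)

This is a matched-pairs design, so SE = s_d/√n = 8.2/√22 = 1.7482.
Margin = 2.080 × 1.7482 = 3.6363; the interval is -1.9 ± 3.6363 = (-5.54, 1.74).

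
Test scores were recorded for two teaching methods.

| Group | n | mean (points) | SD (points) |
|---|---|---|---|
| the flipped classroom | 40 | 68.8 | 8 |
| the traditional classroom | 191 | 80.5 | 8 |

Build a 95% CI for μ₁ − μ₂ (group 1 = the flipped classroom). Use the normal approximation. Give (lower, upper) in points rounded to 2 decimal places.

Per-group SEs: s₁/√n₁ = 8/√40 = 1.2649, s₂/√n₂ = 8/√191 = 0.5789.
Unpooled SE of the difference: √(1.59997201 + 0.33512521) = 1.3911.
Margin of error = z* · SE = 1.960 × 1.3911 = 2.7266.
x̄₁ − x̄₂ = 68.8 − 80.5 = -11.7000.
CI: -11.7000 ± 2.7266 = (-14.43, -8.97).

(-14.43, -8.97)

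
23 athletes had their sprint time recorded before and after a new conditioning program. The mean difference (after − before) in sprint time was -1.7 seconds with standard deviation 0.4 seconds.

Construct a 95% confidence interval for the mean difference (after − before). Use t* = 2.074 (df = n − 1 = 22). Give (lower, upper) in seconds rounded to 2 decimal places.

(-1.87, -1.53)

This is a matched-pairs design, so SE = s_d/√n = 0.4/√23 = 0.0834.
Margin = 2.074 × 0.0834 = 0.1730; the interval is -1.7 ± 0.1730 = (-1.87, -1.53).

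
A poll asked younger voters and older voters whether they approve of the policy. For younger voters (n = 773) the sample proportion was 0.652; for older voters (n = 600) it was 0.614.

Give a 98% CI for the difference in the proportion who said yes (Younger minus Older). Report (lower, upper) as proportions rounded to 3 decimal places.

The two standard errors are √(0.6520×0.3480/773) = 0.01713 and √(0.6140×0.3860/600) = 0.01987.
Because the samples are independent, SE_diff = √(0.01713² + 0.01987²) = 0.02623.
Using z* = 2.326 for 98%, ME = 2.326 × 0.02623 = 0.06101.
p̂₁ − p̂₂ = 0.0380; interval 0.0380 ± 0.06101 gives (-0.023, 0.099).

(-0.023, 0.099)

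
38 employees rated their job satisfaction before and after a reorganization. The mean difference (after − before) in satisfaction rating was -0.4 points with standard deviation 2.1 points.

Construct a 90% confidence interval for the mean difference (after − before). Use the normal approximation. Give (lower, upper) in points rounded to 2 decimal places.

Paired design: SE = s_d/√n = 2.1/√38 = 0.3407.
z* = 1.645; margin of error = 1.645 × 0.3407 = 0.5605.
-0.4 ± 0.5605 → (-0.96, 0.16).

(-0.96, 0.16)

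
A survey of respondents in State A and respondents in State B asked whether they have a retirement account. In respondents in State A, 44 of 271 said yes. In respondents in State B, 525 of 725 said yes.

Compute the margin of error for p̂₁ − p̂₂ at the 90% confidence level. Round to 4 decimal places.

First, p̂₁ = 44/271 = 0.1624; p̂₂ = 525/725 = 0.7241.
The two standard errors are √(0.1624×0.8376/271) = 0.02240 and √(0.7241×0.2759/725) = 0.01660.
Because the samples are independent, SE_diff = √(0.02240² + 0.01660²) = 0.02788.
Using z* = 1.645 for 90%, ME = 1.645 × 0.02788 = 0.04586.

0.0459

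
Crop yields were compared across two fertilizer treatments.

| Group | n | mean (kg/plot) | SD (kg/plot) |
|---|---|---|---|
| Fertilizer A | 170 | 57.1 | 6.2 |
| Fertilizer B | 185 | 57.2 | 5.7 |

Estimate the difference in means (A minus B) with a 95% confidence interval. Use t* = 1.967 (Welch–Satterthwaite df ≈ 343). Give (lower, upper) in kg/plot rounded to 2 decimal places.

SE₁ = s₁/√n₁ = 6.2/√170 = 0.4755; SE₂ = 5.7/√185 = 0.4191.
Independent samples, unequal variances: SE_diff = √(SE₁² + SE₂²) = √(0.22610025 + 0.17564481) = 0.6338.
t* = 1.967, so margin of error = 1.967 × 0.6338 = 1.2467.
Difference in means = 57.1 − 57.2 = -0.1000.
-0.1000 ± 1.2467 → (-1.35, 1.15).

(-1.35, 1.15)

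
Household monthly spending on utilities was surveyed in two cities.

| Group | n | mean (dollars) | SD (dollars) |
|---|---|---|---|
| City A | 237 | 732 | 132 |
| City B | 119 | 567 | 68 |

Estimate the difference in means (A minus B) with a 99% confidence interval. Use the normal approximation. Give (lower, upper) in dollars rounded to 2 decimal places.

Standard errors of each mean: 132/√237 = 8.5743 and 68/√119 = 6.2335.
SE(x̄₁ − x̄₂) = √(8.5743² + 6.2335²) = 10.6007 for independent samples with unequal variances.
With z* = 2.576, the margin is 2.576 × 10.6007 = 27.3074.
x̄₁ − x̄₂ = 732 − 567 = 165.0000; the interval is 165.0000 ± 27.3074 = (137.69, 192.31).

(137.69, 192.31)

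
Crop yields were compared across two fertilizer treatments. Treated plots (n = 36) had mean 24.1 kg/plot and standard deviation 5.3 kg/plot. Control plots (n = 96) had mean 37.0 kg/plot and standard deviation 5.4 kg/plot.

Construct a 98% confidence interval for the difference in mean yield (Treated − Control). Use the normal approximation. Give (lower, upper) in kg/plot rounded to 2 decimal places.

Per-group SEs: s₁/√n₁ = 5.3/√36 = 0.8833, s₂/√n₂ = 5.4/√96 = 0.5511.
Unpooled SE of the difference: √(0.78021889 + 0.30371121) = 1.0411.
Margin of error = z* · SE = 2.326 × 1.0411 = 2.4216.
x̄₁ − x̄₂ = 24.1 − 37.0 = -12.9000.
CI: -12.9000 ± 2.4216 = (-15.32, -10.48).

(-15.32, -10.48)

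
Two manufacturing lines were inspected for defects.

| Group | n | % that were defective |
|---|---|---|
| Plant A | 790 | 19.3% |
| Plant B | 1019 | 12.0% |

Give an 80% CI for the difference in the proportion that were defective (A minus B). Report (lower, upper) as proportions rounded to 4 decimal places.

SE₁ = √(p̂₁(1−p̂₁)/n₁) = √(0.1930·0.8070/790) = 0.01404; SE₂ = √(0.1200·0.8800/1019) = 0.01018.
Independent samples: SE of the difference = √(SE₁² + SE₂²) = √(0.0001971216 + 0.0001036324) = 0.01734.
z* for 80% confidence is 1.282, so the margin of error is 1.282 × 0.01734 = 0.02223.
Point estimate p̂₁ − p̂₂ = 0.1930 − 0.1200 = 0.0730.
0.0730 ± 0.02223 → (0.0508, 0.0952).

(0.0508, 0.0952)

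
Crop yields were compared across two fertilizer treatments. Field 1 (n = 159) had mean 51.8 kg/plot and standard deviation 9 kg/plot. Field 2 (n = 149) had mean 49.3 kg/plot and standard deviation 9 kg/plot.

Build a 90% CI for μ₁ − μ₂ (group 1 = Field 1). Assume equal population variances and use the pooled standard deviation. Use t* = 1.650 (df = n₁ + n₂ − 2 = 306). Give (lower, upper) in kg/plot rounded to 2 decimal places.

(0.81, 4.19)

Pooled variance s_p² = [158·9² + 148·9²] / (159+149−2) = 81.0000, so s_p = 9.0000.
SE_diff = s_p·√(1/n₁ + 1/n₂) = 9.0000·√(1/159 + 1/149) = 1.0262.
t* = 1.650; margin = 1.650 × 1.0262 = 1.6932.
Difference = 51.8 − 49.3 = 2.5000.
2.5000 ± 1.6932 → (0.81, 4.19).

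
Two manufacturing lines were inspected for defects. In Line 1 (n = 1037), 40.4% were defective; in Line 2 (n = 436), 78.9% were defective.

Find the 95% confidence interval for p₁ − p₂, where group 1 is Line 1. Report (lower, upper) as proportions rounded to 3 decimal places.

(-0.434, -0.336)

Each SE is √(p̂(1−p̂)/n): √(0.4040·0.5960/1037) = 0.01524 and √(0.7890·0.2110/436) = 0.01954.
SE(p̂₁ − p̂₂) = √(SE₁² + SE₂²) = √(0.0002322576 + 0.0003818116) = 0.02478, since the two samples are independent.
At 95% confidence z* = 1.960; margin = 1.960 × 0.02478 = 0.04857.
The difference is 0.4040 − 0.7890 = -0.3850, so the interval is -0.3850 ± 0.04857 = (-0.434, -0.336).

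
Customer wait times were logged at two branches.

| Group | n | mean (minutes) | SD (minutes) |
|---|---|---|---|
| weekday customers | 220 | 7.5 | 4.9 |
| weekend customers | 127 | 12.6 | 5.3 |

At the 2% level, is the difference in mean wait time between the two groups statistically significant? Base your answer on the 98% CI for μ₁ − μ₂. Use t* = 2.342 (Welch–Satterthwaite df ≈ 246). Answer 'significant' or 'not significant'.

Standard errors of each mean: 4.9/√220 = 0.3304 and 5.3/√127 = 0.4703.
SE(x̄₁ − x̄₂) = √(0.3304² + 0.4703²) = 0.5748 for independent samples with unequal variances.
With t* = 2.342, the margin is 2.342 × 0.5748 = 1.3462.
x̄₁ − x̄₂ = 7.5 − 12.6 = -5.1000; the interval is -5.1000 ± 1.3462 = (-6.4462, -3.7538).
The interval (-6.4462, -3.7538) does not contain 0, so the difference is significant.

significant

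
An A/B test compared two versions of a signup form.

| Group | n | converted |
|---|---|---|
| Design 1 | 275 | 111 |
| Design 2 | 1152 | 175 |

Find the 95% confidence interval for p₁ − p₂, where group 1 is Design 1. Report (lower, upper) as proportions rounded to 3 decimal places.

p̂₁ = 111/275 = 0.4036 and p̂₂ = 175/1152 = 0.1519.
SE₁ = √(p̂₁(1−p̂₁)/n₁) = √(0.4036·0.5964/275) = 0.02959; SE₂ = √(0.1519·0.8481/1152) = 0.01057.
Independent samples: SE of the difference = √(SE₁² + SE₂²) = √(0.0008755681 + 0.0001117249) = 0.03142.
z* for 95% confidence is 1.960, so the margin of error is 1.960 × 0.03142 = 0.06158.
Point estimate p̂₁ − p̂₂ = 0.4036 − 0.1519 = 0.2517.
0.2517 ± 0.06158 → (0.190, 0.313).

(0.190, 0.313)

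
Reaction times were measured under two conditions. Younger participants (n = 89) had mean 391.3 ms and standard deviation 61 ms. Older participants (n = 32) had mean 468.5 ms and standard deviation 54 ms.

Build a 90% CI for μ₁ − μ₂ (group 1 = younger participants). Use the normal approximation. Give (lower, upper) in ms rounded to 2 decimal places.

(-96.17, -58.23)

SE₁ = s₁/√n₁ = 61/√89 = 6.4660; SE₂ = 54/√32 = 9.5459.
Independent samples, unequal variances: SE_diff = √(SE₁² + SE₂²) = √(41.809156 + 91.12420681) = 11.5297.
z* = 1.645, so margin of error = 1.645 × 11.5297 = 18.9664.
Difference in means = 391.3 − 468.5 = -77.2000.
-77.2000 ± 18.9664 → (-96.17, -58.23).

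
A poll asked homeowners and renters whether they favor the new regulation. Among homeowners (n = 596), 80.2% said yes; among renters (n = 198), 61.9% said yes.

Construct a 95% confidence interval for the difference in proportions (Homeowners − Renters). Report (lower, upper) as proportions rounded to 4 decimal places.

(0.1082, 0.2578)

SE₁ = √(p̂₁(1−p̂₁)/n₁) = √(0.8020·0.1980/596) = 0.01632; SE₂ = √(0.6190·0.3810/198) = 0.03451.
Independent samples: SE of the difference = √(SE₁² + SE₂²) = √(0.0002663424 + 0.0011909401) = 0.03817.
z* for 95% confidence is 1.960, so the margin of error is 1.960 × 0.03817 = 0.07481.
Point estimate p̂₁ − p̂₂ = 0.8020 − 0.6190 = 0.1830.
0.1830 ± 0.07481 → (0.1082, 0.2578).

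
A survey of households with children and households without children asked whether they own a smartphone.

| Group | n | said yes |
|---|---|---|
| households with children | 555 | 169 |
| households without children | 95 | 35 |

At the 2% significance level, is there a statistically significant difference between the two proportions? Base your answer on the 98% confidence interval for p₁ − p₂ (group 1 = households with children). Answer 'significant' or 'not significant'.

not significant

First, p̂₁ = 169/555 = 0.3045; p̂₂ = 35/95 = 0.3684.
The two standard errors are √(0.3045×0.6955/555) = 0.01953 and √(0.3684×0.6316/95) = 0.04949.
Because the samples are independent, SE_diff = √(0.01953² + 0.04949²) = 0.05320.
Using z* = 2.326 for 98%, ME = 2.326 × 0.05320 = 0.12374.
p̂₁ − p̂₂ = -0.0639; interval -0.0639 ± 0.12374 gives (-0.18764, 0.05984).
The interval (-0.18764, 0.05984) contains 0, so the difference is not significant.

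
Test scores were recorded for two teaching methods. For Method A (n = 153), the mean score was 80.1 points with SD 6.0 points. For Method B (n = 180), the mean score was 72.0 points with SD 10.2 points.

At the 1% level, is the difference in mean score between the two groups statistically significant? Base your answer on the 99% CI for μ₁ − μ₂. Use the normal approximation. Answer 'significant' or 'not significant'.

significant

Standard errors of each mean: 6.0/√153 = 0.4851 and 10.2/√180 = 0.7603.
SE(x̄₁ − x̄₂) = √(0.4851² + 0.7603²) = 0.9019 for independent samples with unequal variances.
With z* = 2.576, the margin is 2.576 × 0.9019 = 2.3233.
x̄₁ − x̄₂ = 80.1 − 72.0 = 8.1000; the interval is 8.1000 ± 2.3233 = (5.7767, 10.4233).
The interval (5.7767, 10.4233) does not contain 0, so the difference is significant.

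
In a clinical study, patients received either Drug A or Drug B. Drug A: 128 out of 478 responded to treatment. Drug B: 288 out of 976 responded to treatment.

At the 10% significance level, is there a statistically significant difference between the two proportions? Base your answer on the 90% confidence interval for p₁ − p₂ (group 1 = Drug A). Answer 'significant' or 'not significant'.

not significant

Sample proportions: 128/478 = 0.2678, 288/976 = 0.2951.
Each SE is √(p̂(1−p̂)/n): √(0.2678·0.7322/478) = 0.02025 and √(0.2951·0.7049/976) = 0.01460.
SE(p̂₁ − p̂₂) = √(SE₁² + SE₂²) = √(0.0004100625 + 0.00021316) = 0.02496, since the two samples are independent.
At 90% confidence z* = 1.645; margin = 1.645 × 0.02496 = 0.04106.
The difference is 0.2678 − 0.2951 = -0.0273, so the interval is -0.0273 ± 0.04106 = (-0.06836, 0.01376).
The interval (-0.06836, 0.01376) contains 0, so the difference is not significant.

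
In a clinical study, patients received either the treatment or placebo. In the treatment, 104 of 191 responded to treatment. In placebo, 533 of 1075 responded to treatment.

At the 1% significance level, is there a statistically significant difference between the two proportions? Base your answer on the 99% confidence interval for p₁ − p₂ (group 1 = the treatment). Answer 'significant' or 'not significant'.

not significant

Sample proportions: 104/191 = 0.5445, 533/1075 = 0.4958.
Each SE is √(p̂(1−p̂)/n): √(0.5445·0.4555/191) = 0.03604 and √(0.4958·0.5042/1075) = 0.01525.
SE(p̂₁ − p̂₂) = √(SE₁² + SE₂²) = √(0.0012988816 + 0.0002325625) = 0.03913, since the two samples are independent.
At 99% confidence z* = 2.576; margin = 2.576 × 0.03913 = 0.10080.
The difference is 0.5445 − 0.4958 = 0.0487, so the interval is 0.0487 ± 0.10080 = (-0.05210, 0.14950).
The interval (-0.05210, 0.14950) contains 0, so the difference is not significant.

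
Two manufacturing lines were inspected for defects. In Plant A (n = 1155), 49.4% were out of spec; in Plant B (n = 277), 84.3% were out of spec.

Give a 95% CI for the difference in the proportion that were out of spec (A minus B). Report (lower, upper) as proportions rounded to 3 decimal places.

Each SE is √(p̂(1−p̂)/n): √(0.4940·0.5060/1155) = 0.01471 and √(0.8430·0.1570/277) = 0.02186.
SE(p̂₁ − p̂₂) = √(SE₁² + SE₂²) = √(0.0002163841 + 0.0004778596) = 0.02635, since the two samples are independent.
At 95% confidence z* = 1.960; margin = 1.960 × 0.02635 = 0.05165.
The difference is 0.4940 − 0.8430 = -0.3490, so the interval is -0.3490 ± 0.05165 = (-0.401, -0.297).

(-0.401, -0.297)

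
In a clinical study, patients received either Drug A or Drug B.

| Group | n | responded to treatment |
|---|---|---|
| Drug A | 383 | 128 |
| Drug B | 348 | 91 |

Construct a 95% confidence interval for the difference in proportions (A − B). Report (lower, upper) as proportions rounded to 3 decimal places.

(0.007, 0.139)

Sample proportions: 128/383 = 0.3342, 91/348 = 0.2615.
Each SE is √(p̂(1−p̂)/n): √(0.3342·0.6658/383) = 0.02410 and √(0.2615·0.7385/348) = 0.02356.
SE(p̂₁ − p̂₂) = √(SE₁² + SE₂²) = √(0.00058081 + 0.0005550736) = 0.03370, since the two samples are independent.
At 95% confidence z* = 1.960; margin = 1.960 × 0.03370 = 0.06605.
The difference is 0.3342 − 0.2615 = 0.0727, so the interval is 0.0727 ± 0.06605 = (0.007, 0.139).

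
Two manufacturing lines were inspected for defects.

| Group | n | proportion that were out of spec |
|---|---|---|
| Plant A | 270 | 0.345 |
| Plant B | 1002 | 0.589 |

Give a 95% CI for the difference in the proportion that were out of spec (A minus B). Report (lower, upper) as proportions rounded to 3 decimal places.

Each SE is √(p̂(1−p̂)/n): √(0.3450·0.6550/270) = 0.02893 and √(0.5890·0.4110/1002) = 0.01554.
SE(p̂₁ − p̂₂) = √(SE₁² + SE₂²) = √(0.0008369449 + 0.0002414916) = 0.03284, since the two samples are independent.
At 95% confidence z* = 1.960; margin = 1.960 × 0.03284 = 0.06437.
The difference is 0.3450 − 0.5890 = -0.2440, so the interval is -0.2440 ± 0.06437 = (-0.308, -0.180).

(-0.308, -0.180)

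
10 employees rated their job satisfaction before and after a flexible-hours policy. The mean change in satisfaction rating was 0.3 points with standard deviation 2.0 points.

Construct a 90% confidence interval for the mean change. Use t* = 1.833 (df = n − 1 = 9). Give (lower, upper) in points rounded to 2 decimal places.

This is a matched-pairs design, so SE = s_d/√n = 2.0/√10 = 0.6325.
Margin = 1.833 × 0.6325 = 1.1594; the interval is 0.3 ± 1.1594 = (-0.86, 1.46).

(-0.86, 1.46)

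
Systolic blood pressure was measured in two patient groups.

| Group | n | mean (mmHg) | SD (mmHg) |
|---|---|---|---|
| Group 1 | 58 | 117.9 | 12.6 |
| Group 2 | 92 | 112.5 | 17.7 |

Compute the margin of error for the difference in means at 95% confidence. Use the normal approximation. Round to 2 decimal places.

4.86

Per-group SEs: s₁/√n₁ = 12.6/√58 = 1.6545, s₂/√n₂ = 17.7/√92 = 1.8454.
Unpooled SE of the difference: √(2.73737025 + 3.40550116) = 2.4785.
Margin of error = z* · SE = 1.960 × 2.4785 = 4.8579.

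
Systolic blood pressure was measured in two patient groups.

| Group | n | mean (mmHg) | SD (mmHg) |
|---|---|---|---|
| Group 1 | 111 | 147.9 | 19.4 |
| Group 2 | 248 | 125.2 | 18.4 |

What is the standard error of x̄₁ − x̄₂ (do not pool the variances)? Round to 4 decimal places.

Standard errors of each mean: 19.4/√111 = 1.8414 and 18.4/√248 = 1.1684.
SE(x̄₁ − x̄₂) = √(1.8414² + 1.1684²) = 2.1808 for independent samples with unequal variances.

2.1808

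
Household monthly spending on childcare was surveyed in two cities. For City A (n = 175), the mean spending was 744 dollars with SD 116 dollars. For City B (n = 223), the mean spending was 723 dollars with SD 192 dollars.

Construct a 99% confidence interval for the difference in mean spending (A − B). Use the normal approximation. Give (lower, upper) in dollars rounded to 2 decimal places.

Standard errors of each mean: 116/√175 = 8.7688 and 192/√223 = 12.8573.
SE(x̄₁ − x̄₂) = √(8.7688² + 12.8573²) = 15.5628 for independent samples with unequal variances.
With z* = 2.576, the margin is 2.576 × 15.5628 = 40.0898.
x̄₁ − x̄₂ = 744 − 723 = 21.0000; the interval is 21.0000 ± 40.0898 = (-19.09, 61.09).

(-19.09, 61.09)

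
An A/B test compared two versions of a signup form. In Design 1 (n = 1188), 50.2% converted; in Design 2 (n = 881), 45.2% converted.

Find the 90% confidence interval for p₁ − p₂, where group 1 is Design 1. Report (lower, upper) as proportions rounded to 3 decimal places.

Each SE is √(p̂(1−p̂)/n): √(0.5020·0.4980/1188) = 0.01451 and √(0.4520·0.5480/881) = 0.01677.
SE(p̂₁ − p̂₂) = √(SE₁² + SE₂²) = √(0.0002105401 + 0.0002812329) = 0.02218, since the two samples are independent.
At 90% confidence z* = 1.645; margin = 1.645 × 0.02218 = 0.03649.
The difference is 0.5020 − 0.4520 = 0.0500, so the interval is 0.0500 ± 0.03649 = (0.014, 0.086).

(0.014, 0.086)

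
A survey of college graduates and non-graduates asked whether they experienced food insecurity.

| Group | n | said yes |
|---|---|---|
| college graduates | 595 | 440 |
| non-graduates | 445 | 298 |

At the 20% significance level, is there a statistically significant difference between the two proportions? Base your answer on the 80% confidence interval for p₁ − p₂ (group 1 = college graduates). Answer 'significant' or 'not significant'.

p̂₁ = 440/595 = 0.7395 and p̂₂ = 298/445 = 0.6697.
SE₁ = √(p̂₁(1−p̂₁)/n₁) = √(0.7395·0.2605/595) = 0.01799; SE₂ = √(0.6697·0.3303/445) = 0.02230.
Independent samples: SE of the difference = √(SE₁² + SE₂²) = √(0.0003236401 + 0.00049729) = 0.02865.
z* for 80% confidence is 1.282, so the margin of error is 1.282 × 0.02865 = 0.03673.
Point estimate p̂₁ − p̂₂ = 0.7395 − 0.6697 = 0.0698.
0.0698 ± 0.03673 → (0.03307, 0.10653).
The interval (0.03307, 0.10653) does not contain 0, so the difference is significant.

significant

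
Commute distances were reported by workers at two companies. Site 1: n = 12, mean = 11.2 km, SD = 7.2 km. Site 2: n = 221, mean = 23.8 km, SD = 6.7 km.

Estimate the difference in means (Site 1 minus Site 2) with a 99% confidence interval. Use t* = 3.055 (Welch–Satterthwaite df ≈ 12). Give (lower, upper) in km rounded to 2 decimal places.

(-19.10, -6.10)

Standard errors of each mean: 7.2/√12 = 2.0785 and 6.7/√221 = 0.4507.
SE(x̄₁ − x̄₂) = √(2.0785² + 0.4507²) = 2.1268 for independent samples with unequal variances.
With t* = 3.055, the margin is 3.055 × 2.1268 = 6.4974.
x̄₁ − x̄₂ = 11.2 − 23.8 = -12.6000; the interval is -12.6000 ± 6.4974 = (-19.10, -6.10).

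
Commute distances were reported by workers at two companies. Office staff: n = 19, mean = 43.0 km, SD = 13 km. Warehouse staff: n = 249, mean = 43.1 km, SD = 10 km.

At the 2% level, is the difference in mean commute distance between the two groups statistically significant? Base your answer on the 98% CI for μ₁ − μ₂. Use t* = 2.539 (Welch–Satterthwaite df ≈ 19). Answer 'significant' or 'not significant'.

not significant

Per-group SEs: s₁/√n₁ = 13/√19 = 2.9824, s₂/√n₂ = 10/√249 = 0.6337.
Unpooled SE of the difference: √(8.89470976 + 0.40157569) = 3.0490.
Margin of error = t* · SE = 2.539 × 3.0490 = 7.7414.
x̄₁ − x̄₂ = 43.0 − 43.1 = -0.1000.
CI: -0.1000 ± 7.7414 = (-7.8414, 7.6414).
The interval (-7.8414, 7.6414) contains 0, so the difference is not significant.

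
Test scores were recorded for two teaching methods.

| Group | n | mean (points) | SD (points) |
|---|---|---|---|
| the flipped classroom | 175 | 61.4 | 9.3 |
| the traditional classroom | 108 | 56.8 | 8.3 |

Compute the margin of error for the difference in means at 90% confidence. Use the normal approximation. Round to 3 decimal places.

Standard errors of each mean: 9.3/√175 = 0.7030 and 8.3/√108 = 0.7987.
SE(x̄₁ − x̄₂) = √(0.7030² + 0.7987²) = 1.0640 for independent samples with unequal variances.
With z* = 1.645, the margin is 1.645 × 1.0640 = 1.7503.

1.750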